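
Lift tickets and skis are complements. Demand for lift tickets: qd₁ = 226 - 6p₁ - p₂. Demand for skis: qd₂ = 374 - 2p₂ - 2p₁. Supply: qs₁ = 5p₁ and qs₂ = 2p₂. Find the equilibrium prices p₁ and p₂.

Market 1: 226 - 6p₁ - p₂ = 5p₁ → 11p₁ + p₂ = 226.
Market 2: 4p₂ + 2p₁ = 374.
Eliminating p₂: 4×(1) − 1×(2) gives 42p₁ = 530, so p₁ = 265/21.
Back-substitute into (2): p₂ = (374 − 2×265/21) / 4 = 1831/21.

p₁ = 265/21, p₂ = 1831/21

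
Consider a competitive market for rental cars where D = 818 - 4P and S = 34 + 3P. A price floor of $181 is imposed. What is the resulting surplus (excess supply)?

Equilibrium price would be P* = 112, so the floor at 181 binds.
At P = 181: D = 94, S = 577.
Surplus = 577 − 94 = 483.

Surplus = 483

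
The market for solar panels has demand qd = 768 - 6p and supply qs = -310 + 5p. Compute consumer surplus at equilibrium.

Consumer surplus = 2700

Equilibrium: 768 - 6p = -310 + 5p gives p* = 98, q* = 180.
Demand choke price (qd = 0): p = 128.
CS = ½(128 − 98)(180) = 2700.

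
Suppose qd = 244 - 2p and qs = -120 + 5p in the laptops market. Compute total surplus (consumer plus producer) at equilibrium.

Equilibrium: 244 - 2p = -120 + 5p gives p* = 52, q* = 140.
Demand choke price: p = 122; supply starts at p = 24.
CS = ½(122 − 52)(140) = 4900; PS = ½(52 − 24)(140) = 1960.

Total surplus = 6860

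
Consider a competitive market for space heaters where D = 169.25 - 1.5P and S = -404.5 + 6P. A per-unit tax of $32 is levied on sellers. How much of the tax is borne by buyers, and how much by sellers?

Pre-tax equilibrium: P* = 76.5, Q* = 54.5.
Tax on sellers shifts supply to S = -404.5 + 6(P − 32) = -596.5 + 6P.
169.25 - 1.5P = -596.5 + 6P gives buyer price Pb = 102.1; sellers receive Ps = 102.1 − 32 = 70.1.
New quantity: Q = 169.25 − 1.5(102.1) = 16.1.
Buyer burden = 102.1 − 76.5 = 25.6; seller burden = 76.5 − 70.1 = 6.4.

Buyers bear $25.6, sellers bear $6.4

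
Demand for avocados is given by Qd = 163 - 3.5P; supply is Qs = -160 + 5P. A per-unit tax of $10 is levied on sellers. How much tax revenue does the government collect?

Pre-tax equilibrium: P* = 38, Q* = 30.
Tax on sellers shifts supply to Qs = -160 + 5(P − 10) = -210 + 5P.
163 - 3.5P = -210 + 5P gives buyer price Pb = 746/17; sellers receive Ps = 746/17 − 10 = 576/17.
New quantity: Q = 163 − 3.5(746/17) = 160/17.
Revenue = 10 × 160/17 = 1600/17.

Tax revenue = 1600/17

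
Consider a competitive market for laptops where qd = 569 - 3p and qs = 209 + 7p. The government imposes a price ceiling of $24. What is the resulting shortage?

Shortage = 120

Equilibrium price would be p* = 36, so the ceiling at 24 binds.
At p = 24: qd = 569 − 3(24) = 497, qs = 209 + 7(24) = 377.
Shortage = 497 − 377 = 120.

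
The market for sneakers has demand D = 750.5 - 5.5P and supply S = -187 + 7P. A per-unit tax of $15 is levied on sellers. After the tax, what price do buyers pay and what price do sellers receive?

Pre-tax equilibrium: P* = 75, Q* = 338.
Tax on sellers shifts supply to S = -187 + 7(P − 15) = -292 + 7P.
750.5 - 5.5P = -292 + 7P gives buyer price Pb = 83.4; sellers receive Ps = 83.4 − 15 = 68.4.
New quantity: Q = 750.5 − 5.5(83.4) = 291.8.

Buyers pay $83.4, sellers receive $68.4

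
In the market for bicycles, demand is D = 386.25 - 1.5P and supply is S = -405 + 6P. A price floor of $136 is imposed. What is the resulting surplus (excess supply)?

Equilibrium price would be P* = 105.5, so the floor at 136 binds.
At P = 136: D = 182.25, S = 411.
Surplus = 411 − 182.25 = 228.75.

Surplus = 228.75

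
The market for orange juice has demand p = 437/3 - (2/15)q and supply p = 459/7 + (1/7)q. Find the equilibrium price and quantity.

Set the two price expressions equal: 437/3 - (2/15)q = 459/7 + (1/7)q.
1682/21 = (29/105)q, so q* = 290.
p* = 437/3 − (2/15)(290) = 107.

p* = 107, q* = 290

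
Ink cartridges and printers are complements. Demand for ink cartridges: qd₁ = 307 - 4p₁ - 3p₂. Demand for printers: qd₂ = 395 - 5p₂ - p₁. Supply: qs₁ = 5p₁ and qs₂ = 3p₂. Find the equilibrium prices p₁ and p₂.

Market 1: 307 - 4p₁ - 3p₂ = 5p₁ → 9p₁ + 3p₂ = 307.
Market 2: 8p₂ + p₁ = 395.
Eliminating p₂: 8×(1) − 3×(2) gives 69p₁ = 1271, so p₁ = 1271/69.
Back-substitute into (2): p₂ = (395 − 1×1271/69) / 8 = 3248/69.

p₁ = 1271/69, p₂ = 3248/69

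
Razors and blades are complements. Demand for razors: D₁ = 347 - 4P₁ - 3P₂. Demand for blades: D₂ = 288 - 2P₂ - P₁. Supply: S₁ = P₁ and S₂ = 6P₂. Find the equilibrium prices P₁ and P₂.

P₁ = 1912/37, P₂ = 1093/37

Market 1: 347 - 4P₁ - 3P₂ = P₁ → 5P₁ + 3P₂ = 347.
Market 2: 8P₂ + P₁ = 288.
Eliminating P₂: 8×(1) − 3×(2) gives 37P₁ = 1912, so P₁ = 1912/37.
Back-substitute into (2): P₂ = (288 − 1×1912/37) / 8 = 1093/37.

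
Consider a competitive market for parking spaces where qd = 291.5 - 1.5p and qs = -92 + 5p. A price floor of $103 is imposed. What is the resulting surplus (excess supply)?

Surplus = 286

Equilibrium price would be p* = 59, so the floor at 103 binds.
At p = 103: qd = 137, qs = 423.
Surplus = 423 − 137 = 286.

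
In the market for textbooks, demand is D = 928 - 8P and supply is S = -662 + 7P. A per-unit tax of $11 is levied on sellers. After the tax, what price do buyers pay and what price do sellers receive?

Pre-tax equilibrium: P* = 106, Q* = 80.
Tax on sellers shifts supply to S = -662 + 7(P − 11) = -739 + 7P.
928 - 8P = -739 + 7P gives buyer price Pb = 1667/15; sellers receive Ps = 1667/15 − 11 = 1502/15.
New quantity: Q = 928 − 8(1667/15) = 584/15.

Buyers pay 1667/15, sellers receive 1502/15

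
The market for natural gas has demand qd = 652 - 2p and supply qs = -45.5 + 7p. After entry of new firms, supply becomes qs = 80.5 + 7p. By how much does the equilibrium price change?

Original equilibrium: p* = 77.5, q* = 497.
New equilibrium: 652 - 2p = 80.5 + 7p, so 571.5 = 9p and p' = 63.5; q' = 652 − 2(63.5) = 525.
Change in price: 63.5 − 77.5 = -14.

Δp = -14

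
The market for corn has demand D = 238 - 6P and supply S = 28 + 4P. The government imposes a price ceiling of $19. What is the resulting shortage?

Equilibrium price would be P* = 21, so the ceiling at 19 binds.
At P = 19: D = 238 − 6(19) = 124, S = 28 + 4(19) = 104.
Shortage = 124 − 104 = 20.

Shortage = 20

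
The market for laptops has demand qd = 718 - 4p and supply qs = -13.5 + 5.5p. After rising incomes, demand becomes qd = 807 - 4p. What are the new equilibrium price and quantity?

Original equilibrium: p* = 77, q* = 410.
New equilibrium: 807 - 4p = -13.5 + 5.5p, so 820.5 = 9.5p and p' = 1641/19; q' = 807 − 4(1641/19) = 8769/19.

p' = 1641/19, q' = 8769/19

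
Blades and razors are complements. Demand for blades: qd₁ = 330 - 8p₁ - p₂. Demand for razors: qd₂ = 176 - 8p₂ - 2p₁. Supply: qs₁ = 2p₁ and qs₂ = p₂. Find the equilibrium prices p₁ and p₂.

Market 1: 330 - 8p₁ - p₂ = 2p₁ → 10p₁ + p₂ = 330.
Market 2: 9p₂ + 2p₁ = 176.
Eliminating p₂: 9×(1) − 1×(2) gives 88p₁ = 2794, so p₁ = 31.75.
Back-substitute into (2): p₂ = (176 − 2×31.75) / 9 = 12.5.

p₁ = 31.75, p₂ = 12.5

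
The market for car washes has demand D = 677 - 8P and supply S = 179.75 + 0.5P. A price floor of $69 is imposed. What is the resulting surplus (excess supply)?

Surplus = 89.25

Equilibrium price would be P* = 58.5, so the floor at 69 binds.
At P = 69: D = 125, S = 214.25.
Surplus = 214.25 − 125 = 89.25.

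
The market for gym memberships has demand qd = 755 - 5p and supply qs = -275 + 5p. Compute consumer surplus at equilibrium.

Equilibrium: 755 - 5p = -275 + 5p gives p* = 103, q* = 240.
Demand choke price (qd = 0): p = 151.
CS = ½(151 − 103)(240) = 5760.

Consumer surplus = 5760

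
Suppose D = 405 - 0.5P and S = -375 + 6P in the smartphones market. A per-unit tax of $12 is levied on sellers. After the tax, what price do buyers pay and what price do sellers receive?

Buyers pay 1704/13, sellers receive 1548/13

Pre-tax equilibrium: P* = 120, Q* = 345.
Tax on sellers shifts supply to S = -375 + 6(P − 12) = -447 + 6P.
405 - 0.5P = -447 + 6P gives buyer price Pb = 1704/13; sellers receive Ps = 1704/13 − 12 = 1548/13.
New quantity: Q = 405 − 0.5(1704/13) = 4413/13.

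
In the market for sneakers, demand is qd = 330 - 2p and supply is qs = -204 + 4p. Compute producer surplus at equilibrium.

Producer surplus = 2888

Equilibrium: 330 - 2p = -204 + 4p gives p* = 89, q* = 152.
Supply starts at p = 51 (where qs = 0).
PS = ½(89 − 51)(152) = 2888.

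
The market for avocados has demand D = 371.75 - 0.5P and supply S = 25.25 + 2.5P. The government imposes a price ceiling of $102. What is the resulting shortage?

Shortage = 40.5

Equilibrium price would be P* = 115.5, so the ceiling at 102 binds.
At P = 102: D = 371.75 − 0.5(102) = 320.75, S = 25.25 + 2.5(102) = 280.25.
Shortage = 320.75 − 280.25 = 40.5.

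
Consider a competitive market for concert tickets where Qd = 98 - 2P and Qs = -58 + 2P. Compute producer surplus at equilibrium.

Equilibrium: 98 - 2P = -58 + 2P gives P* = 39, Q* = 20.
Supply starts at P = 29 (where Qs = 0).
PS = ½(39 − 29)(20) = 100.

Producer surplus = 100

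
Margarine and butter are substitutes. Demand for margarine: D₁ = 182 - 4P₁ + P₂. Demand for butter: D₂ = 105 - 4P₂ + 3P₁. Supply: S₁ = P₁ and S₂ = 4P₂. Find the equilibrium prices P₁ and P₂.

P₁ = 1561/37, P₂ = 1071/37

Market 1: 182 - 4P₁ + P₂ = P₁ → 5P₁ - P₂ = 182.
Market 2: 8P₂ - 3P₁ = 105.
Eliminating P₂: 8×(1) + 1×(2) gives 37P₁ = 1561, so P₁ = 1561/37.
Back-substitute into (2): P₂ = (105 + 3×1561/37) / 8 = 1071/37.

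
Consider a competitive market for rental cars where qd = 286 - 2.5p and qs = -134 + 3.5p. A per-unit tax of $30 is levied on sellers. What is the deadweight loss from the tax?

Deadweight loss = 656.25

Pre-tax equilibrium: p* = 70, q* = 111.
Tax on sellers shifts supply to qs = -134 + 3.5(p − 30) = -239 + 3.5p.
286 - 2.5p = -239 + 3.5p gives buyer price pb = 87.5; sellers receive ps = 87.5 − 30 = 57.5.
New quantity: q = 286 − 2.5(87.5) = 67.25.
DWL = ½ × 30 × (111 − 67.25) = 656.25.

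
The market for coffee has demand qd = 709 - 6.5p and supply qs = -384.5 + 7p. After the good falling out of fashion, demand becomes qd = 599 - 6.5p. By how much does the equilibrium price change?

Original equilibrium: p* = 81, q* = 182.5.
New equilibrium: 599 - 6.5p = -384.5 + 7p, so 983.5 = 13.5p and p' = 1967/27; q' = 599 − 6.5(1967/27) = 6775/54.
Change in price: 1967/27 − 81 = -220/27.

Δp = -220/27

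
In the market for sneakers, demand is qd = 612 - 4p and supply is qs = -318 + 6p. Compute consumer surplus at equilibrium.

Equilibrium: 612 - 4p = -318 + 6p gives p* = 93, q* = 240.
Demand choke price (qd = 0): p = 153.
CS = ½(153 − 93)(240) = 7200.

Consumer surplus = 7200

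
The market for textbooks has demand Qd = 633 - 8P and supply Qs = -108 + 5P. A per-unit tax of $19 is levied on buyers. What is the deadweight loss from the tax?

Pre-tax equilibrium: P* = 57, Q* = 177.
Tax on buyers shifts demand to Qd = 633 − 8(P + 19) = 481 - 8P.
481 - 8P = -108 + 5P gives seller price Ps = 589/13; buyers pay Pb = 589/13 + 19 = 836/13.
New quantity: Q = 633 − 8(836/13) = 1541/13.
DWL = ½ × 19 × (177 − 1541/13) = 7220/13.

Deadweight loss = 7220/13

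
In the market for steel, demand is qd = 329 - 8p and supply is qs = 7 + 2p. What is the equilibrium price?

p* = 32.2

Set qd = qs: 329 - 8p = 7 + 2p.
322 = 10p, so p* = 32.2.
q* = 329 − 8(32.2) = 71.4.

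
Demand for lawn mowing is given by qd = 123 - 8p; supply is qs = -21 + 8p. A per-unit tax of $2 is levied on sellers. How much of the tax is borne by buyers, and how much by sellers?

Pre-tax equilibrium: p* = 9, q* = 51.
Tax on sellers shifts supply to qs = -21 + 8(p − 2) = -37 + 8p.
123 - 8p = -37 + 8p gives buyer price pb = 10; sellers receive ps = 10 − 2 = 8.
New quantity: q = 123 − 8(10) = 43.
Buyer burden = 10 − 9 = 1; seller burden = 9 − 8 = 1.

Buyers bear $1, sellers bear $1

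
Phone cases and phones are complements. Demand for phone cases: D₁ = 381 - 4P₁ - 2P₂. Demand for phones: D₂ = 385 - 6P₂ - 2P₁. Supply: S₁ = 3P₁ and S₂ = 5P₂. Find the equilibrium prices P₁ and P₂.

P₁ = 3421/73, P₂ = 1933/73

Market 1: 381 - 4P₁ - 2P₂ = 3P₁ → 7P₁ + 2P₂ = 381.
Market 2: 11P₂ + 2P₁ = 385.
Eliminating P₂: 11×(1) − 2×(2) gives 73P₁ = 3421, so P₁ = 3421/73.
Back-substitute into (2): P₂ = (385 − 2×3421/73) / 11 = 1933/73.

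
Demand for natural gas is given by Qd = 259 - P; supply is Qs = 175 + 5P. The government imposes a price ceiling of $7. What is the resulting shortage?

Equilibrium price would be P* = 14, so the ceiling at 7 binds.
At P = 7: Qd = 259 − 1(7) = 252, Qs = 175 + 5(7) = 210.
Shortage = 252 − 210 = 42.

Shortage = 42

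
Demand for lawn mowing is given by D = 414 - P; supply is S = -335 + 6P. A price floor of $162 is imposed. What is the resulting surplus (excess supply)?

Equilibrium price would be P* = 107, so the floor at 162 binds.
At P = 162: D = 252, S = 637.
Surplus = 637 − 252 = 385.

Surplus = 385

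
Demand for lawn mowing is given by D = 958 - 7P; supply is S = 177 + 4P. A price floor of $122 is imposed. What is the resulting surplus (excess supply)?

Equilibrium price would be P* = 71, so the floor at 122 binds.
At P = 122: D = 104, S = 665.
Surplus = 665 − 104 = 561.

Surplus = 561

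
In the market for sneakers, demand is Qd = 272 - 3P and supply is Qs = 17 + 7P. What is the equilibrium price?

Set Qd = Qs: 272 - 3P = 17 + 7P.
255 = 10P, so P* = 25.5.
Q* = 272 − 3(25.5) = 195.5.

P* = 25.5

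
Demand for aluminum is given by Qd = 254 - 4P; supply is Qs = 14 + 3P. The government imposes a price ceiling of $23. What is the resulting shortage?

Equilibrium price would be P* = 240/7, so the ceiling at 23 binds.
At P = 23: Qd = 254 − 4(23) = 162, Qs = 14 + 3(23) = 83.
Shortage = 162 − 83 = 79.

Shortage = 79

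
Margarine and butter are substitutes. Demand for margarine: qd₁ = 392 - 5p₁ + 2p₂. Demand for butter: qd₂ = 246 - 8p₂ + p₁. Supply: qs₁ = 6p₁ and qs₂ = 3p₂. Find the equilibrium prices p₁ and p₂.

p₁ = 4804/119, p₂ = 3098/119

Market 1: 392 - 5p₁ + 2p₂ = 6p₁ → 11p₁ - 2p₂ = 392.
Market 2: 11p₂ - p₁ = 246.
Eliminating p₂: 11×(1) + 2×(2) gives 119p₁ = 4804, so p₁ = 4804/119.
Back-substitute into (2): p₂ = (246 + 1×4804/119) / 11 = 3098/119.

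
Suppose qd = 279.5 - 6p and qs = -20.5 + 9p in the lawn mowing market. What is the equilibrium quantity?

Set qd = qs: 279.5 - 6p = -20.5 + 9p.
300 = 15p, so p* = 20.
q* = 279.5 − 6(20) = 159.5.

q* = 159.5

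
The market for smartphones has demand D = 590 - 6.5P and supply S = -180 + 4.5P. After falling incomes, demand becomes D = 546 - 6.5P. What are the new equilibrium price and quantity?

Original equilibrium: P* = 70, Q* = 135.
New equilibrium: 546 - 6.5P = -180 + 4.5P, so 726 = 11P and P' = 66; Q' = 546 − 6.5(66) = 117.

P' = 66, Q' = 117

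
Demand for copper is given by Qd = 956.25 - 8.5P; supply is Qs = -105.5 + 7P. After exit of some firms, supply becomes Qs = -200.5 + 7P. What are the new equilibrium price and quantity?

Original equilibrium: P* = 68.5, Q* = 374.
New equilibrium: 956.25 - 8.5P = -200.5 + 7P, so 1156.75 = 15.5P and P' = 4627/62; Q' = 956.25 − 8.5(4627/62) = 9979/31.

P' = 4627/62, Q' = 9979/31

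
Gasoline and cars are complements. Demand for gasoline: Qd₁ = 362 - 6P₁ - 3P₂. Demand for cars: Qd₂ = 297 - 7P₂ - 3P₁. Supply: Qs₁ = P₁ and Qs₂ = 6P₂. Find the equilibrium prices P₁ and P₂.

Market 1: 362 - 6P₁ - 3P₂ = P₁ → 7P₁ + 3P₂ = 362.
Market 2: 13P₂ + 3P₁ = 297.
Eliminating P₂: 13×(1) − 3×(2) gives 82P₁ = 3815, so P₁ = 3815/82.
Back-substitute into (2): P₂ = (297 − 3×3815/82) / 13 = 993/82.

P₁ = 3815/82, P₂ = 993/82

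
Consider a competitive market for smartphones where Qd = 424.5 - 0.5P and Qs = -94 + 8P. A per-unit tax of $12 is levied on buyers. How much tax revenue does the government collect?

Pre-tax equilibrium: P* = 61, Q* = 394.
Tax on buyers shifts demand to Qd = 424.5 − 0.5(P + 12) = 418.5 - 0.5P.
418.5 - 0.5P = -94 + 8P gives seller price Ps = 1025/17; buyers pay Pb = 1025/17 + 12 = 1229/17.
New quantity: Q = 424.5 − 0.5(1229/17) = 6602/17.
Revenue = 12 × 6602/17 = 79224/17.

Tax revenue = 79224/17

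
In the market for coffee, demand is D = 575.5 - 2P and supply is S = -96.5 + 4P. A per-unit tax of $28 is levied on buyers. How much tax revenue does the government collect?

Tax revenue = 26390/3

Pre-tax equilibrium: P* = 112, Q* = 351.5.
Tax on buyers shifts demand to D = 575.5 − 2(P + 28) = 519.5 - 2P.
519.5 - 2P = -96.5 + 4P gives seller price Ps = 308/3; buyers pay Pb = 308/3 + 28 = 392/3.
New quantity: Q = 575.5 − 2(392/3) = 1885/6.
Revenue = 28 × 1885/6 = 26390/3.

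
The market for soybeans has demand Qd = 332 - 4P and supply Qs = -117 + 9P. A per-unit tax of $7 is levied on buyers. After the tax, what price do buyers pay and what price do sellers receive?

Buyers pay 512/13, sellers receive 421/13

Pre-tax equilibrium: P* = 449/13, Q* = 2520/13.
Tax on buyers shifts demand to Qd = 332 − 4(P + 7) = 304 - 4P.
304 - 4P = -117 + 9P gives seller price Ps = 421/13; buyers pay Pb = 421/13 + 7 = 512/13.
New quantity: Q = 332 − 4(512/13) = 2268/13.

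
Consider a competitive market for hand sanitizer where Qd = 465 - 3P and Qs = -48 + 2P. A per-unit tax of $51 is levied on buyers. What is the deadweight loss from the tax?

Pre-tax equilibrium: P* = 102.6, Q* = 157.2.
Tax on buyers shifts demand to Qd = 465 − 3(P + 51) = 312 - 3P.
312 - 3P = -48 + 2P gives seller price Ps = 72; buyers pay Pb = 72 + 51 = 123.
New quantity: Q = 465 − 3(123) = 96.
DWL = ½ × 51 × (157.2 − 96) = 1560.6.

Deadweight loss = 1560.6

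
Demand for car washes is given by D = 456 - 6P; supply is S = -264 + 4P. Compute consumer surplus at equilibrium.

Consumer surplus = 48

Equilibrium: 456 - 6P = -264 + 4P gives P* = 72, Q* = 24.
Demand choke price (D = 0): P = 76.
CS = ½(76 − 72)(24) = 48.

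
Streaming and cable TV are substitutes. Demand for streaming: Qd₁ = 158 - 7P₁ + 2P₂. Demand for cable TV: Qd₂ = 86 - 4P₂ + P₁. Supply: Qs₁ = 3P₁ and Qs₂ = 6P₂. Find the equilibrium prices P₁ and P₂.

Market 1: 158 - 7P₁ + 2P₂ = 3P₁ → 10P₁ - 2P₂ = 158.
Market 2: 10P₂ - P₁ = 86.
Eliminating P₂: 10×(1) + 2×(2) gives 98P₁ = 1752, so P₁ = 876/49.
Back-substitute into (2): P₂ = (86 + 1×876/49) / 10 = 509/49.

P₁ = 876/49, P₂ = 509/49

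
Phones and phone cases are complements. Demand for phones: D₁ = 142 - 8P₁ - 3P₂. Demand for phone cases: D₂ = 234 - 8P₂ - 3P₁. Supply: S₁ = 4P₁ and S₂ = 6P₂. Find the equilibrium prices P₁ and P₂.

Market 1: 142 - 8P₁ - 3P₂ = 4P₁ → 12P₁ + 3P₂ = 142.
Market 2: 14P₂ + 3P₁ = 234.
Eliminating P₂: 14×(1) − 3×(2) gives 159P₁ = 1286, so P₁ = 1286/159.
Back-substitute into (2): P₂ = (234 − 3×1286/159) / 14 = 794/53.

P₁ = 1286/159, P₂ = 794/53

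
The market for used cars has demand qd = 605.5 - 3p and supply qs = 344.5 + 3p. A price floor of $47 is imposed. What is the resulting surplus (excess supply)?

Surplus = 21

Equilibrium price would be p* = 43.5, so the floor at 47 binds.
At p = 47: qd = 464.5, qs = 485.5.
Surplus = 485.5 − 464.5 = 21.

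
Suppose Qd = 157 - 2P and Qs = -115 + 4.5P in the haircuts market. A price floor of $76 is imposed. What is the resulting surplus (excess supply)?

Surplus = 222

Equilibrium price would be P* = 544/13, so the floor at 76 binds.
At P = 76: Qd = 5, Qs = 227.
Surplus = 227 − 5 = 222.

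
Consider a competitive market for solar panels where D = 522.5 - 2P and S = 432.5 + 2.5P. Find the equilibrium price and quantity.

P* = 20, Q* = 482.5

Set D = S: 522.5 - 2P = 432.5 + 2.5P.
90 = 4.5P, so P* = 20.
Q* = 522.5 − 2(20) = 482.5.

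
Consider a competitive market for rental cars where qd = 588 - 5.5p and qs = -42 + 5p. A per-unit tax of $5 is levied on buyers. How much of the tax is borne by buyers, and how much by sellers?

Pre-tax equilibrium: p* = 60, q* = 258.
Tax on buyers shifts demand to qd = 588 − 5.5(p + 5) = 560.5 - 5.5p.
560.5 - 5.5p = -42 + 5p gives seller price ps = 1205/21; buyers pay pb = 1205/21 + 5 = 1310/21.
New quantity: q = 588 − 5.5(1310/21) = 5143/21.
Buyer burden = 1310/21 − 60 = 50/21; seller burden = 60 − 1205/21 = 55/21.

Buyers bear 50/21, sellers bear 55/21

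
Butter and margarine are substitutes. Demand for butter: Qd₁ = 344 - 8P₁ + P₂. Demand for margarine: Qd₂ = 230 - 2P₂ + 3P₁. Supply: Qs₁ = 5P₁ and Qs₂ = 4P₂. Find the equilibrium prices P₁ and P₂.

P₁ = 2294/75, P₂ = 4022/75

Market 1: 344 - 8P₁ + P₂ = 5P₁ → 13P₁ - P₂ = 344.
Market 2: 6P₂ - 3P₁ = 230.
Eliminating P₂: 6×(1) + 1×(2) gives 75P₁ = 2294, so P₁ = 2294/75.
Back-substitute into (2): P₂ = (230 + 3×2294/75) / 6 = 4022/75.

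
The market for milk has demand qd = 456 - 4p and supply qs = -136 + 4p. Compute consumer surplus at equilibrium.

Equilibrium: 456 - 4p = -136 + 4p gives p* = 74, q* = 160.
Demand choke price (qd = 0): p = 114.
CS = ½(114 − 74)(160) = 3200.

Consumer surplus = 3200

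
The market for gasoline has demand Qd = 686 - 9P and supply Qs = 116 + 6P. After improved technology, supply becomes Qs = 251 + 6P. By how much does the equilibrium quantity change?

Original equilibrium: P* = 38, Q* = 344.
New equilibrium: 686 - 9P = 251 + 6P, so 435 = 15P and P' = 29; Q' = 686 − 9(29) = 425.
Change in quantity: 425 − 344 = 81.

ΔQ = 81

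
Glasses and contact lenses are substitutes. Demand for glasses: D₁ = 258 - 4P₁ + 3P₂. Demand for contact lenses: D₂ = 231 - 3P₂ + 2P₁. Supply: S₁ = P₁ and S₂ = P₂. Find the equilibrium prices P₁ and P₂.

Market 1: 258 - 4P₁ + 3P₂ = P₁ → 5P₁ - 3P₂ = 258.
Market 2: 4P₂ - 2P₁ = 231.
Eliminating P₂: 4×(1) + 3×(2) gives 14P₁ = 1725, so P₁ = 1725/14.
Back-substitute into (2): P₂ = (231 + 2×1725/14) / 4 = 1671/14.

P₁ = 1725/14, P₂ = 1671/14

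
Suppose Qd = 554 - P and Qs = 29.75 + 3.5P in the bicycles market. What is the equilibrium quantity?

Set Qd = Qs: 554 - P = 29.75 + 3.5P.
524.25 = 4.5P, so P* = 116.5.
Q* = 554 − 1(116.5) = 437.5.

Q* = 437.5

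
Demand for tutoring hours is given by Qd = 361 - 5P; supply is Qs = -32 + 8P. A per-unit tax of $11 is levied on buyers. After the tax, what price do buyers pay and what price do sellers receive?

Buyers pay $37, sellers receive $26

Pre-tax equilibrium: P* = 393/13, Q* = 2728/13.
Tax on buyers shifts demand to Qd = 361 − 5(P + 11) = 306 - 5P.
306 - 5P = -32 + 8P gives seller price Ps = 26; buyers pay Pb = 26 + 11 = 37.
New quantity: Q = 361 − 5(37) = 176.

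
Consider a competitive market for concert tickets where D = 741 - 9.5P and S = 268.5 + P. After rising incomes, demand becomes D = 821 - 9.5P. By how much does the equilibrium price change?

Original equilibrium: P* = 45, Q* = 313.5.
New equilibrium: 821 - 9.5P = 268.5 + P, so 552.5 = 10.5P and P' = 1105/21; Q' = 821 − 9.5(1105/21) = 13487/42.
Change in price: 1105/21 − 45 = 160/21.

ΔP = 160/21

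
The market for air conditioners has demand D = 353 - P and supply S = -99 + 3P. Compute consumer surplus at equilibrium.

Equilibrium: 353 - P = -99 + 3P gives P* = 113, Q* = 240.
Demand choke price (D = 0): P = 353.
CS = ½(353 − 113)(240) = 28800.

Consumer surplus = 28800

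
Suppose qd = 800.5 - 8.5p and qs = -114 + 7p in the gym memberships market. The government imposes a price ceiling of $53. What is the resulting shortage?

Shortage = 93

Equilibrium price would be p* = 59, so the ceiling at 53 binds.
At p = 53: qd = 800.5 − 8.5(53) = 350, qs = -114 + 7(53) = 257.
Shortage = 350 − 257 = 93.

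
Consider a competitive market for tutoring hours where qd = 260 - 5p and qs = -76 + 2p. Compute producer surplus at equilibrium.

Producer surplus = 100

Equilibrium: 260 - 5p = -76 + 2p gives p* = 48, q* = 20.
Supply starts at p = 38 (where qs = 0).
PS = ½(48 − 38)(20) = 100.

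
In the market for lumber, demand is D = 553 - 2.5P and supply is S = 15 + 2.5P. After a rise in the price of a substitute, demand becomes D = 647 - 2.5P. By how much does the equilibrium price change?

Original equilibrium: P* = 107.6, Q* = 284.
New equilibrium: 647 - 2.5P = 15 + 2.5P, so 632 = 5P and P' = 126.4; Q' = 647 − 2.5(126.4) = 331.
Change in price: 126.4 − 107.6 = 18.8.

ΔP = 18.8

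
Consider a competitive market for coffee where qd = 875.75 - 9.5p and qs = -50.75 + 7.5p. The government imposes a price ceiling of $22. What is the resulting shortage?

Shortage = 552.5

Equilibrium price would be p* = 54.5, so the ceiling at 22 binds.
At p = 22: qd = 875.75 − 9.5(22) = 666.75, qs = -50.75 + 7.5(22) = 114.25.
Shortage = 666.75 − 114.25 = 552.5.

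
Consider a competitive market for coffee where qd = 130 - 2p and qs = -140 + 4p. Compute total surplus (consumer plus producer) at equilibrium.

Equilibrium: 130 - 2p = -140 + 4p gives p* = 45, q* = 40.
Demand choke price: p = 65; supply starts at p = 35.
CS = ½(65 − 45)(40) = 400; PS = ½(45 − 35)(40) = 200.

Total surplus = 600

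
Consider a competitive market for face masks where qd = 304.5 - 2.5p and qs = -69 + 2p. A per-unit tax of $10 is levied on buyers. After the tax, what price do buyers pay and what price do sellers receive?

Pre-tax equilibrium: p* = 83, q* = 97.
Tax on buyers shifts demand to qd = 304.5 − 2.5(p + 10) = 279.5 - 2.5p.
279.5 - 2.5p = -69 + 2p gives seller price ps = 697/9; buyers pay pb = 697/9 + 10 = 787/9.
New quantity: q = 304.5 − 2.5(787/9) = 773/9.

Buyers pay 787/9, sellers receive 697/9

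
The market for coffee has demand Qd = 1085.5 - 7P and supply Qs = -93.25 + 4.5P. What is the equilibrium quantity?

Q* = 368

Set Qd = Qs: 1085.5 - 7P = -93.25 + 4.5P.
1178.75 = 11.5P, so P* = 102.5.
Q* = 1085.5 − 7(102.5) = 368.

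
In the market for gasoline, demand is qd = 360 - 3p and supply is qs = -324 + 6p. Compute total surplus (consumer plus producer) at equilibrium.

Equilibrium: 360 - 3p = -324 + 6p gives p* = 76, q* = 132.
Demand choke price: p = 120; supply starts at p = 54.
CS = ½(120 − 76)(132) = 2904; PS = ½(76 − 54)(132) = 1452.

Total surplus = 4356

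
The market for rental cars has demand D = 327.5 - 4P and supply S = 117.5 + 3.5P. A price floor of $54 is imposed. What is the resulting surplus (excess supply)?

Surplus = 195

Equilibrium price would be P* = 28, so the floor at 54 binds.
At P = 54: D = 111.5, S = 306.5.
Surplus = 306.5 − 111.5 = 195.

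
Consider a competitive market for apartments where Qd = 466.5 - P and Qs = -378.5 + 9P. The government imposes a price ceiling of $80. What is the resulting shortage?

Shortage = 45

Equilibrium price would be P* = 84.5, so the ceiling at 80 binds.
At P = 80: Qd = 466.5 − 1(80) = 386.5, Qs = -378.5 + 9(80) = 341.5.
Shortage = 386.5 − 341.5 = 45.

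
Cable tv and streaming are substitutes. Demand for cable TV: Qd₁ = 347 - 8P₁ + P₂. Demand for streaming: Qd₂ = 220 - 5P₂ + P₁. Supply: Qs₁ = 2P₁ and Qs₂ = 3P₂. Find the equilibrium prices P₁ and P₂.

Market 1: 347 - 8P₁ + P₂ = 2P₁ → 10P₁ - P₂ = 347.
Market 2: 8P₂ - P₁ = 220.
Eliminating P₂: 8×(1) + 1×(2) gives 79P₁ = 2996, so P₁ = 2996/79.
Back-substitute into (2): P₂ = (220 + 1×2996/79) / 8 = 2547/79.

P₁ = 2996/79, P₂ = 2547/79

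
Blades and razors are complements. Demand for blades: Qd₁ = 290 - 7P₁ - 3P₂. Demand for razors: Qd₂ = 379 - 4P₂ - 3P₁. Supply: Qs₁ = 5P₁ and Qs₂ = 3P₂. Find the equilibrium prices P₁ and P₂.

P₁ = 893/75, P₂ = 49.04

Market 1: 290 - 7P₁ - 3P₂ = 5P₁ → 12P₁ + 3P₂ = 290.
Market 2: 7P₂ + 3P₁ = 379.
Eliminating P₂: 7×(1) − 3×(2) gives 75P₁ = 893, so P₁ = 893/75.
Back-substitute into (2): P₂ = (379 − 3×893/75) / 7 = 49.04.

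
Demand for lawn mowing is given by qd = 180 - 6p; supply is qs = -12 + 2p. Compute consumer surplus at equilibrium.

Consumer surplus = 108

Equilibrium: 180 - 6p = -12 + 2p gives p* = 24, q* = 36.
Demand choke price (qd = 0): p = 30.
CS = ½(30 − 24)(36) = 108.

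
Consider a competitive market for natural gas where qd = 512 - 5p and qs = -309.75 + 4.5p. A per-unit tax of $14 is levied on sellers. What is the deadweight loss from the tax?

Pre-tax equilibrium: p* = 86.5, q* = 79.5.
Tax on sellers shifts supply to qs = -309.75 + 4.5(p − 14) = -372.75 + 4.5p.
512 - 5p = -372.75 + 4.5p gives buyer price pb = 3539/38; sellers receive ps = 3539/38 − 14 = 3007/38.
New quantity: q = 512 − 5(3539/38) = 1761/38.
DWL = ½ × 14 × (79.5 − 1761/38) = 4410/19.

Deadweight loss = 4410/19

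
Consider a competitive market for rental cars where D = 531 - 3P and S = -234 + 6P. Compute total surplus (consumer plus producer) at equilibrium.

Equilibrium: 531 - 3P = -234 + 6P gives P* = 85, Q* = 276.
Demand choke price: P = 177; supply starts at P = 39.
CS = ½(177 − 85)(276) = 12696; PS = ½(85 − 39)(276) = 6348.

Total surplus = 19044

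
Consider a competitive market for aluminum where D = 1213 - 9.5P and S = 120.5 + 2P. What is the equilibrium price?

Set D = S: 1213 - 9.5P = 120.5 + 2P.
1092.5 = 11.5P, so P* = 95.
Q* = 1213 − 9.5(95) = 310.5.

P* = 95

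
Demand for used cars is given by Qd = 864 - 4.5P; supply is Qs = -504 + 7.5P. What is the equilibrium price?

Set Qd = Qs: 864 - 4.5P = -504 + 7.5P.
1368 = 12P, so P* = 114.
Q* = 864 − 4.5(114) = 351.

P* = 114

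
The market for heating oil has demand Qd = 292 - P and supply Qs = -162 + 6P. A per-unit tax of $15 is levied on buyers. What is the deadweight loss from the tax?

Deadweight loss = 675/7

Pre-tax equilibrium: P* = 454/7, Q* = 1590/7.
Tax on buyers shifts demand to Qd = 292 − 1(P + 15) = 277 - P.
277 - P = -162 + 6P gives seller price Ps = 439/7; buyers pay Pb = 439/7 + 15 = 544/7.
New quantity: Q = 292 − 1(544/7) = 1500/7.
DWL = ½ × 15 × (1590/7 − 1500/7) = 675/7.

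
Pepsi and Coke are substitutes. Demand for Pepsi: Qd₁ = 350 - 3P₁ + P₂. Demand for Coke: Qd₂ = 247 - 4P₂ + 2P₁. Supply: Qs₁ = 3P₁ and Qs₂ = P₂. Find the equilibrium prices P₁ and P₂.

Market 1: 350 - 3P₁ + P₂ = 3P₁ → 6P₁ - P₂ = 350.
Market 2: 5P₂ - 2P₁ = 247.
Eliminating P₂: 5×(1) + 1×(2) gives 28P₁ = 1997, so P₁ = 1997/28.
Back-substitute into (2): P₂ = (247 + 2×1997/28) / 5 = 1091/14.

P₁ = 1997/28, P₂ = 1091/14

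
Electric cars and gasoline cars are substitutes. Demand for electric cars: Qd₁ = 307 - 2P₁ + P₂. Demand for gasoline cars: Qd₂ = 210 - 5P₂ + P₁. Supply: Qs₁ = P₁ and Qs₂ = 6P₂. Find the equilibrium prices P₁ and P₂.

P₁ = 112.09375, P₂ = 29.28125

Market 1: 307 - 2P₁ + P₂ = P₁ → 3P₁ - P₂ = 307.
Market 2: 11P₂ - P₁ = 210.
Eliminating P₂: 11×(1) + 1×(2) gives 32P₁ = 3587, so P₁ = 112.09375.
Back-substitute into (2): P₂ = (210 + 1×112.09375) / 11 = 29.28125.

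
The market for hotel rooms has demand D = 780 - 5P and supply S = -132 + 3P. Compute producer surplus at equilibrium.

Equilibrium: 780 - 5P = -132 + 3P gives P* = 114, Q* = 210.
Supply starts at P = 44 (where S = 0).
PS = ½(114 − 44)(210) = 7350.

Producer surplus = 7350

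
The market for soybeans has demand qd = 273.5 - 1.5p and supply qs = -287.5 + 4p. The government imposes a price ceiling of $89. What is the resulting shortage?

Shortage = 71.5

Equilibrium price would be p* = 102, so the ceiling at 89 binds.
At p = 89: qd = 273.5 − 1.5(89) = 140, qs = -287.5 + 4(89) = 68.5.
Shortage = 140 − 68.5 = 71.5.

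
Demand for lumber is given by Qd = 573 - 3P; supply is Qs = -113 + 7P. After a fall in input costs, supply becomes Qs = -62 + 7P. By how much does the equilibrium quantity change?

Original equilibrium: P* = 68.6, Q* = 367.2.
New equilibrium: 573 - 3P = -62 + 7P, so 635 = 10P and P' = 63.5; Q' = 573 − 3(63.5) = 382.5.
Change in quantity: 382.5 − 367.2 = 15.3.

ΔQ = 15.3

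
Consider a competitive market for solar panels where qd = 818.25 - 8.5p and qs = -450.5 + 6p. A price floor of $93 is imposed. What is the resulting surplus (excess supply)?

Surplus = 79.75

Equilibrium price would be p* = 87.5, so the floor at 93 binds.
At p = 93: qd = 27.75, qs = 107.5.
Surplus = 107.5 − 27.75 = 79.75.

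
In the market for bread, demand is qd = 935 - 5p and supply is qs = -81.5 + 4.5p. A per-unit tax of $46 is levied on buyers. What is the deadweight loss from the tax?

Deadweight loss = 47610/19

Pre-tax equilibrium: p* = 107, q* = 400.
Tax on buyers shifts demand to qd = 935 − 5(p + 46) = 705 - 5p.
705 - 5p = -81.5 + 4.5p gives seller price ps = 1573/19; buyers pay pb = 1573/19 + 46 = 2447/19.
New quantity: q = 935 − 5(2447/19) = 5530/19.
DWL = ½ × 46 × (400 − 5530/19) = 47610/19.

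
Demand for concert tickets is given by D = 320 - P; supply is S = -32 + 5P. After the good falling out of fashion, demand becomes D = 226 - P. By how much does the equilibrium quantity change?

ΔQ = -235/3

Original equilibrium: P* = 176/3, Q* = 784/3.
New equilibrium: 226 - P = -32 + 5P, so 258 = 6P and P' = 43; Q' = 226 − 1(43) = 183.
Change in quantity: 183 − 784/3 = -235/3.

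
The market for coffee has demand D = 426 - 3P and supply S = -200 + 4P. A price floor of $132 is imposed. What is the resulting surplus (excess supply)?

Equilibrium price would be P* = 626/7, so the floor at 132 binds.
At P = 132: D = 30, S = 328.
Surplus = 328 − 30 = 298.

Surplus = 298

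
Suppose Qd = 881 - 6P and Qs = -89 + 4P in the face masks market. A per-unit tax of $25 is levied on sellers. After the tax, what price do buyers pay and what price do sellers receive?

Pre-tax equilibrium: P* = 97, Q* = 299.
Tax on sellers shifts supply to Qs = -89 + 4(P − 25) = -189 + 4P.
881 - 6P = -189 + 4P gives buyer price Pb = 107; sellers receive Ps = 107 − 25 = 82.
New quantity: Q = 881 − 6(107) = 239.

Buyers pay $107, sellers receive $82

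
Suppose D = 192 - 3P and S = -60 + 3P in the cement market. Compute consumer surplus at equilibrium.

Equilibrium: 192 - 3P = -60 + 3P gives P* = 42, Q* = 66.
Demand choke price (D = 0): P = 64.
CS = ½(64 − 42)(66) = 726.

Consumer surplus = 726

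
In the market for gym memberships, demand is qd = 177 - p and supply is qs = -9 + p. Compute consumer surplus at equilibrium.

Equilibrium: 177 - p = -9 + p gives p* = 93, q* = 84.
Demand choke price (qd = 0): p = 177.
CS = ½(177 − 93)(84) = 3528.

Consumer surplus = 3528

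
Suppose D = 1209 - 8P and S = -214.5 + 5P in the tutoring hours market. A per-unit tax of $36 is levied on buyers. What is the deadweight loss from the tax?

Pre-tax equilibrium: P* = 109.5, Q* = 333.
Tax on buyers shifts demand to D = 1209 − 8(P + 36) = 921 - 8P.
921 - 8P = -214.5 + 5P gives seller price Ps = 2271/26; buyers pay Pb = 2271/26 + 36 = 3207/26.
New quantity: Q = 1209 − 8(3207/26) = 2889/13.
DWL = ½ × 36 × (333 − 2889/13) = 25920/13.

Deadweight loss = 25920/13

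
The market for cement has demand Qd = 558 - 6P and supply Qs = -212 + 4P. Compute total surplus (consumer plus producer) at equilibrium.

Equilibrium: 558 - 6P = -212 + 4P gives P* = 77, Q* = 96.
Demand choke price: P = 93; supply starts at P = 53.
CS = ½(93 − 77)(96) = 768; PS = ½(77 − 53)(96) = 1152.

Total surplus = 1920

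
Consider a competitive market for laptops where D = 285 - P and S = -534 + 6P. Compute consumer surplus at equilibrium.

Equilibrium: 285 - P = -534 + 6P gives P* = 117, Q* = 168.
Demand choke price (D = 0): P = 285.
CS = ½(285 − 117)(168) = 14112.

Consumer surplus = 14112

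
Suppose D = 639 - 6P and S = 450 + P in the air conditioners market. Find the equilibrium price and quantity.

P* = 27, Q* = 477

Set D = S: 639 - 6P = 450 + P.
189 = 7P, so P* = 27.
Q* = 639 − 6(27) = 477.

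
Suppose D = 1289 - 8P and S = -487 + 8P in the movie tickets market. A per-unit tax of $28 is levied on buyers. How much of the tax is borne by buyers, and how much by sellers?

Pre-tax equilibrium: P* = 111, Q* = 401.
Tax on buyers shifts demand to D = 1289 − 8(P + 28) = 1065 - 8P.
1065 - 8P = -487 + 8P gives seller price Ps = 97; buyers pay Pb = 97 + 28 = 125.
New quantity: Q = 1289 − 8(125) = 289.
Buyer burden = 125 − 111 = 14; seller burden = 111 − 97 = 14.

Buyers bear $14, sellers bear $14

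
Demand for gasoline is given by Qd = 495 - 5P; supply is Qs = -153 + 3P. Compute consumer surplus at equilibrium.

Equilibrium: 495 - 5P = -153 + 3P gives P* = 81, Q* = 90.
Demand choke price (Qd = 0): P = 99.
CS = ½(99 − 81)(90) = 810.

Consumer surplus = 810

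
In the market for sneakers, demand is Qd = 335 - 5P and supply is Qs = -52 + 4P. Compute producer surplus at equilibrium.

Producer surplus = 1800

Equilibrium: 335 - 5P = -52 + 4P gives P* = 43, Q* = 120.
Supply starts at P = 13 (where Qs = 0).
PS = ½(43 − 13)(120) = 1800.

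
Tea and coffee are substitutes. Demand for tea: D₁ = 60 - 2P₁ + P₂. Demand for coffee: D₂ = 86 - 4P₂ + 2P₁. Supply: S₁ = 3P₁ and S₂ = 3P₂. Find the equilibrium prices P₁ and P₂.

Market 1: 60 - 2P₁ + P₂ = 3P₁ → 5P₁ - P₂ = 60.
Market 2: 7P₂ - 2P₁ = 86.
Eliminating P₂: 7×(1) + 1×(2) gives 33P₁ = 506, so P₁ = 46/3.
Back-substitute into (2): P₂ = (86 + 2×46/3) / 7 = 50/3.

P₁ = 46/3, P₂ = 50/3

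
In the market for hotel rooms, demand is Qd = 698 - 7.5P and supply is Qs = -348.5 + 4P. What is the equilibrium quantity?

Q* = 15.5

Set Qd = Qs: 698 - 7.5P = -348.5 + 4P.
1046.5 = 11.5P, so P* = 91.
Q* = 698 − 7.5(91) = 15.5.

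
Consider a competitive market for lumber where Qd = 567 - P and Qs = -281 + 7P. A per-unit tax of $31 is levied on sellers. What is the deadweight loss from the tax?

Deadweight loss = 420.4375

Pre-tax equilibrium: P* = 106, Q* = 461.
Tax on sellers shifts supply to Qs = -281 + 7(P − 31) = -498 + 7P.
567 - P = -498 + 7P gives buyer price Pb = 133.125; sellers receive Ps = 133.125 − 31 = 102.125.
New quantity: Q = 567 − 1(133.125) = 433.875.
DWL = ½ × 31 × (461 − 433.875) = 420.4375.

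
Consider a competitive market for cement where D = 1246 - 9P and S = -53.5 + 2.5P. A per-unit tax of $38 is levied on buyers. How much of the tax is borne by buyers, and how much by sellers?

Pre-tax equilibrium: P* = 113, Q* = 229.
Tax on buyers shifts demand to D = 1246 − 9(P + 38) = 904 - 9P.
904 - 9P = -53.5 + 2.5P gives seller price Ps = 1915/23; buyers pay Pb = 1915/23 + 38 = 2789/23.
New quantity: Q = 1246 − 9(2789/23) = 3557/23.
Buyer burden = 2789/23 − 113 = 190/23; seller burden = 113 − 1915/23 = 684/23.

Buyers bear 190/23, sellers bear 684/23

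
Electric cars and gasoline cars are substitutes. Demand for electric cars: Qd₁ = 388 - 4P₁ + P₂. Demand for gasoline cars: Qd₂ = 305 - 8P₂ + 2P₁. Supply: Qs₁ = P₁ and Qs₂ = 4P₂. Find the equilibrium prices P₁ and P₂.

P₁ = 4961/58, P₂ = 2301/58

Market 1: 388 - 4P₁ + P₂ = P₁ → 5P₁ - P₂ = 388.
Market 2: 12P₂ - 2P₁ = 305.
Eliminating P₂: 12×(1) + 1×(2) gives 58P₁ = 4961, so P₁ = 4961/58.
Back-substitute into (2): P₂ = (305 + 2×4961/58) / 12 = 2301/58.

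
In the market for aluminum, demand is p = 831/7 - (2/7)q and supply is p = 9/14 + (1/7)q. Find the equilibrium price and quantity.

p* = 40, q* = 275.5

Set the two price expressions equal: 831/7 - (2/7)q = 9/14 + (1/7)q.
1653/14 = (3/7)q, so q* = 275.5.
p* = 831/7 − (2/7)(275.5) = 40.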